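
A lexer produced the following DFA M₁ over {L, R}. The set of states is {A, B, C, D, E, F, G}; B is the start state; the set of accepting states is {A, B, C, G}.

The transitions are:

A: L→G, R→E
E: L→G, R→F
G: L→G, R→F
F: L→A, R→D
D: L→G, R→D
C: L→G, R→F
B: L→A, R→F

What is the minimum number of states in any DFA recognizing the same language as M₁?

Reachable states from the start: {A,B,D,E,F,G}. Unreachable: {C} — drop them.
P0 = {A,B,G} | {D,E,F}.
Stable partition: {A,B,G} | {D,E,F} — 2 equivalence classes.

2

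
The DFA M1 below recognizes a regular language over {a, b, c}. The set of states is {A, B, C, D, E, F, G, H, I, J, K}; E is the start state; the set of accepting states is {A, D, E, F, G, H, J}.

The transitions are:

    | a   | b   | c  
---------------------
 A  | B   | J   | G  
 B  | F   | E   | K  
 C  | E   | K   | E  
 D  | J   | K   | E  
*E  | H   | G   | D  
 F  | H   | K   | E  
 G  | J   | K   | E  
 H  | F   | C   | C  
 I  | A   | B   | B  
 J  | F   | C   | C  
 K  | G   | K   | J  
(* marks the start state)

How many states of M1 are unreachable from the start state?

3

BFS from E reaches {C, D, E, F, G, H, J, K}; the 3 state(s) A, B, I are never visited.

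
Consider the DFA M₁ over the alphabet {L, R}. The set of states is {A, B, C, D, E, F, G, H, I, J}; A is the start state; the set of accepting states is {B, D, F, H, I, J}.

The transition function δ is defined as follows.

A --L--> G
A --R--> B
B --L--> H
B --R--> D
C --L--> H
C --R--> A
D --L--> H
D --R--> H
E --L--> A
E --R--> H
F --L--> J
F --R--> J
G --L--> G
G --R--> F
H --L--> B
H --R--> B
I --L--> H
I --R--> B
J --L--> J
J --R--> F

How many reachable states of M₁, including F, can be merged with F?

5

Reachable states from the start: {A,B,D,F,G,H,J}. Unreachable: {C,E,I} — drop them.
Initial partition by acceptance: {B,D,F,H,J} | {A,G}.
Stable partition: {B,D,F,H,J} | {A,G} — 2 equivalence classes.
State F belongs to the block {B,D,F,H,J}, which has 5 states.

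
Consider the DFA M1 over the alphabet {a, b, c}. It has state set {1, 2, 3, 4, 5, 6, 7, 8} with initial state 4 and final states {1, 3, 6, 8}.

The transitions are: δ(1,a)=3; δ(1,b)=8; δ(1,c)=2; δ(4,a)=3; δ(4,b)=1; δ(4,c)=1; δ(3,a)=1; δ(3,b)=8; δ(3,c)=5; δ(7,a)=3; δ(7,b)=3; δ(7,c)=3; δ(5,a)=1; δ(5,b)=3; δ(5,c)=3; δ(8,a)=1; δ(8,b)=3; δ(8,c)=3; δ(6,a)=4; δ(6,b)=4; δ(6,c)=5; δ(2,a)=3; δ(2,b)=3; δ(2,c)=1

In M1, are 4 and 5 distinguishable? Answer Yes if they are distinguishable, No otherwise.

No

First remove the unreachable states {6,7}; 6 states remain.
P0 = {1,3,8} | {2,4,5}.
On input c, block {1,3,8} splits into {1,3} and {8}.
No further refinement is possible. Final partition (3 blocks): {1,3} | {2,4,5} | {8}.
4 and 5 lie in the same block of the stable partition, so they are equivalent — no string distinguishes them.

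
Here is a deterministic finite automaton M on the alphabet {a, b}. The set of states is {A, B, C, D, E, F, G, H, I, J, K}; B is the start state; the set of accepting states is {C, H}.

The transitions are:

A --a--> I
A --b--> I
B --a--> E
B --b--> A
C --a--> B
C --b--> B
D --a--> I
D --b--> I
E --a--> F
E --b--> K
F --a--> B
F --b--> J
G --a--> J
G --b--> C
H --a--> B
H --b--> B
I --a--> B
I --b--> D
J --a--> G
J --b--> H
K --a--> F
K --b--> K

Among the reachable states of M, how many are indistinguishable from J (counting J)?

All states are reachable from the start state.
Start with accepting vs non-accepting: {C,H} | {A,B,D,E,F,G,I,J,K}.
Refine {A,B,D,E,F,G,I,J,K} on symbol b: members go to different blocks, giving {A,B,D,E,F,I,K} and {G,J}.
Split {A,B,D,E,F,I,K} by δ(·,b) → {A,B,D,E,I,K} and {F}.
On input a, block {A,B,D,E,I,K} splits into {A,B,D,I} and {E,K}.
Refine {A,B,D,I} on symbol a: members go to different blocks, giving {A,D,I} and {B}.
On input a, block {A,D,I} splits into {A,D} and {I}.
No further refinement is possible. Final partition (7 blocks): {C,H} | {A,D} | {G,J} | {F} | {E,K} | {B} | {I}.
State J belongs to the block {G,J}, which has 2 states.

2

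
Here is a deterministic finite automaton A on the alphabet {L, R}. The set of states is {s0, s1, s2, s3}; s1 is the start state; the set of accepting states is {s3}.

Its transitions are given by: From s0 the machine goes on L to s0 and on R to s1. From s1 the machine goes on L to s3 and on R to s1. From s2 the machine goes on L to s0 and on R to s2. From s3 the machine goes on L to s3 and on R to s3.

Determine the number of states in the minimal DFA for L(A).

States {s0,s2} cannot be reached from the start state, so discard them.
Initial partition by acceptance: {s3} | {s1}.
The partition is now stable with 2 blocks: {s3} | {s1}.

2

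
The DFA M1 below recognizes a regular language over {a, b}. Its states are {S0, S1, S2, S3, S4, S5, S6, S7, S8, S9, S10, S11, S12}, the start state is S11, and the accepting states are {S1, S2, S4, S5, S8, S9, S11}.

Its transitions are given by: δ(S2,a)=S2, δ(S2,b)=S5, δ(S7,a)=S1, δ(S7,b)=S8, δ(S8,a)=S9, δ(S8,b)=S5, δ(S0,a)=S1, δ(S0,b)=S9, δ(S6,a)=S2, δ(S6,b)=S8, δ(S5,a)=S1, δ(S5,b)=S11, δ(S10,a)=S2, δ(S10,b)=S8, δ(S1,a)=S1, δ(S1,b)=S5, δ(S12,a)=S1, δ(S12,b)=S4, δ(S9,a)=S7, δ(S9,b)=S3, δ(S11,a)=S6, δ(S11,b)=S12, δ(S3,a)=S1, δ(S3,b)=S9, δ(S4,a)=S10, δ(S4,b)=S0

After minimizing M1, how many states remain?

Every state is reachable, so we keep all 13.
P0 = {S1,S2,S4,S5,S8,S9,S11} | {S0,S3,S6,S7,S10,S12}.
On input a, block {S1,S2,S4,S5,S8,S9,S11} splits into {S1,S2,S5,S8} and {S4,S9,S11}.
Split {S1,S2,S5,S8} by δ(·,a) → {S1,S2,S5} and {S8}.
On input b, block {S1,S2,S5} splits into {S1,S2} and {S5}.
Refine {S0,S3,S6,S7,S10,S12} on symbol b: members go to different blocks, giving {S0,S3,S12} and {S6,S7,S10}.
The partition is now stable with 6 blocks: {S1,S2} | {S0,S3,S12} | {S4,S9,S11} | {S8} | {S5} | {S6,S7,S10}.

6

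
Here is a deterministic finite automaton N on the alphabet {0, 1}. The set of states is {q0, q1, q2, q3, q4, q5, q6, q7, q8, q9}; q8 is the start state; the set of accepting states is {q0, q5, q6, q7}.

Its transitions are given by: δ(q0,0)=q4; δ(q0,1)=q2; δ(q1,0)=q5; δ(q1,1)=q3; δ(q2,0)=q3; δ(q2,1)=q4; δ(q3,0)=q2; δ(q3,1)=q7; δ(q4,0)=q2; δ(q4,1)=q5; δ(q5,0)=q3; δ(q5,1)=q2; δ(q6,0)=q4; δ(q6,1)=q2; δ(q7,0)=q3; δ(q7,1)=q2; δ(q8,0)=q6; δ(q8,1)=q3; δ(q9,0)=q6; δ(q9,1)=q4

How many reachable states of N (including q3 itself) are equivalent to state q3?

States {q0,q1,q9} cannot be reached from the start state, so discard them.
Initial partition by acceptance: {q5,q6,q7} | {q2,q3,q4,q8}.
Refine {q2,q3,q4,q8} on symbol 0: members go to different blocks, giving {q2,q3,q4} and {q8}.
Split {q2,q3,q4} by δ(·,1) → {q3,q4} and {q2}.
Stable partition: {q5,q6,q7} | {q3,q4} | {q8} | {q2} — 4 equivalence classes.
State q3 belongs to the block {q3,q4}, which has 2 states.

2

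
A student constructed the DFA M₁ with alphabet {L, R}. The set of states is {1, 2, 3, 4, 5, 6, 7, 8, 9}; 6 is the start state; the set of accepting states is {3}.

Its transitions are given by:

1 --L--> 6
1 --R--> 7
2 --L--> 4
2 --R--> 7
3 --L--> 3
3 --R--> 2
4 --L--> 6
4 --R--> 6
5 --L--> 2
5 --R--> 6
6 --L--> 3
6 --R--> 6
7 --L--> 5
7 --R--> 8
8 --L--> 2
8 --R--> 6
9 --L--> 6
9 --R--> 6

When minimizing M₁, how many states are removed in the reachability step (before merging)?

Starting at 6 and following transitions, the reachable set is {2, 3, 4, 5, 6, 7, 8}. That leaves 1, 9 unreachable — 2 in total.

2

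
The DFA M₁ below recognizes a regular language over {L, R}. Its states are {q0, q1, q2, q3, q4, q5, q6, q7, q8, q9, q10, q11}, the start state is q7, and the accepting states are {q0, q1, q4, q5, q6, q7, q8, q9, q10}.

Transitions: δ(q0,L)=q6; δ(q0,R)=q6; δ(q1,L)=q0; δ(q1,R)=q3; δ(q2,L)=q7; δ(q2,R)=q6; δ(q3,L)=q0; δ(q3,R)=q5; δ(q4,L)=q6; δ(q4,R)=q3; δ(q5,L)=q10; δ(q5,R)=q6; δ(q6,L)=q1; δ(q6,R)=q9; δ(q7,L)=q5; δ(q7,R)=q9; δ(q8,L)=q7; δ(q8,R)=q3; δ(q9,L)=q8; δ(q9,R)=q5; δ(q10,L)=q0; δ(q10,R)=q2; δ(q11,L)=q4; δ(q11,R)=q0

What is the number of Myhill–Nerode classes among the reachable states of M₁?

4

Reachable states from the start: {q0,q1,q2,q3,q5,q6,q7,q8,q9,q10}. Unreachable: {q4,q11} — drop them.
P0 = {q0,q1,q5,q6,q7,q8,q9,q10} | {q2,q3}.
Refine {q0,q1,q5,q6,q7,q8,q9,q10} on symbol R: members go to different blocks, giving {q0,q5,q6,q7,q9} and {q1,q8,q10}.
Refine {q0,q5,q6,q7,q9} on symbol L: members go to different blocks, giving {q5,q6,q9} and {q0,q7}.
The partition is now stable with 4 blocks: {q5,q6,q9} | {q2,q3} | {q1,q8,q10} | {q0,q7}.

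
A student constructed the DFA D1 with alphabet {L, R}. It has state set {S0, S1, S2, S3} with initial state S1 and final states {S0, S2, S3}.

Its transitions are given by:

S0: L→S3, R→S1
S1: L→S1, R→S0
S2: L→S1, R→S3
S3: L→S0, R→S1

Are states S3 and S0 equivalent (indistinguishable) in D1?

States {S2} cannot be reached from the start state, so discard them.
Start with accepting vs non-accepting: {S0,S3} | {S1}.
The partition is now stable with 2 blocks: {S0,S3} | {S1}.
S3 and S0 lie in the same block of the stable partition, so they are equivalent — no string distinguishes them.

Yes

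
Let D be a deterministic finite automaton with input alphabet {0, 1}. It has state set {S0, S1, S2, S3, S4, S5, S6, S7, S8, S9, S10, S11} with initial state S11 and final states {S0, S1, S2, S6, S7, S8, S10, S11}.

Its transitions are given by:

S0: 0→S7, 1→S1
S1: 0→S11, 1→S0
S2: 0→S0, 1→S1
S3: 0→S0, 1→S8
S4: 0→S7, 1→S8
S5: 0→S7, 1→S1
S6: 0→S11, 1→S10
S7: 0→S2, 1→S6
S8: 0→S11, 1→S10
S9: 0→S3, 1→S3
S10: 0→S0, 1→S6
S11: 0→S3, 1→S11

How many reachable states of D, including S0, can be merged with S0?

Reachable states from the start: {S0,S1,S2,S3,S6,S7,S8,S10,S11}. Unreachable: {S4,S5,S9} — drop them.
Initial partition by acceptance: {S0,S1,S2,S6,S7,S8,S10,S11} | {S3}.
Refine {S0,S1,S2,S6,S7,S8,S10,S11} on symbol 0: members go to different blocks, giving {S0,S1,S2,S6,S7,S8,S10} and {S11}.
On input 0, block {S0,S1,S2,S6,S7,S8,S10} splits into {S0,S2,S7,S10} and {S1,S6,S8}.
The partition is now stable with 4 blocks: {S0,S2,S7,S10} | {S3} | {S11} | {S1,S6,S8}.
The equivalence class containing S0 is {S0,S2,S7,S10}, of size 4.

4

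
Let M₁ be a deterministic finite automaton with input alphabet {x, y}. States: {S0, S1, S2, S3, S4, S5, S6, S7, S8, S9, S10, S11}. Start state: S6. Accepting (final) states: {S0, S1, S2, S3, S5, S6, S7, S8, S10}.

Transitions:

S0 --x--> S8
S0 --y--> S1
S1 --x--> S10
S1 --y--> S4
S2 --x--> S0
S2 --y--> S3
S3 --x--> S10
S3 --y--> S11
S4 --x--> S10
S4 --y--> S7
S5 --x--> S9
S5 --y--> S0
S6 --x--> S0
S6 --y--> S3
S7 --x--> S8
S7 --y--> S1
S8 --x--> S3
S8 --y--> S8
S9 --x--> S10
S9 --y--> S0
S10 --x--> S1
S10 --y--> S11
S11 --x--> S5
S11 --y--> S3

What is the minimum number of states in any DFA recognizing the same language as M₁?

Reachable states from the start: {S0,S1,S3,S4,S5,S6,S7,S8,S9,S10,S11}. Unreachable: {S2} — drop them.
Start with accepting vs non-accepting: {S0,S1,S3,S5,S6,S7,S8,S10} | {S4,S9,S11}.
On input x, block {S0,S1,S3,S5,S6,S7,S8,S10} splits into {S0,S1,S3,S6,S7,S8,S10} and {S5}.
Split {S0,S1,S3,S6,S7,S8,S10} by δ(·,y) → {S0,S6,S7,S8} and {S1,S3,S10}.
Refine {S0,S6,S7,S8} on symbol x: members go to different blocks, giving {S0,S6,S7} and {S8}.
Refine {S0,S6,S7} on symbol x: members go to different blocks, giving {S0,S7} and {S6}.
On input x, block {S4,S9,S11} splits into {S4,S9} and {S11}.
Split {S1,S3,S10} by δ(·,y) → {S3,S10} and {S1}.
Refine {S3,S10} on symbol x: members go to different blocks, giving {S3} and {S10}.
No further refinement is possible. Final partition (9 blocks): {S0,S7} | {S4,S9} | {S5} | {S3} | {S8} | {S6} | {S11} | {S1} | {S10}.

9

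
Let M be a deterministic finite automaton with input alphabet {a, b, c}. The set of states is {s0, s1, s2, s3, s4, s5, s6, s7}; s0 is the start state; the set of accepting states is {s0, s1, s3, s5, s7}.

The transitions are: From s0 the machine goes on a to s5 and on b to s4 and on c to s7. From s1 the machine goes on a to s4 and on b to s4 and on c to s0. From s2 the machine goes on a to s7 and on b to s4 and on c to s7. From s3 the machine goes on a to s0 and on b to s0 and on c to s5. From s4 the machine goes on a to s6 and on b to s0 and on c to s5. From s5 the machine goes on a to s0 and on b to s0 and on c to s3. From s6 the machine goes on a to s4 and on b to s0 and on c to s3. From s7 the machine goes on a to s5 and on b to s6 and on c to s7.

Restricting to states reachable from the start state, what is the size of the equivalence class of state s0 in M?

2

States {s1,s2} cannot be reached from the start state, so discard them.
Initial partition by acceptance: {s0,s3,s5,s7} | {s4,s6}.
Refine {s0,s3,s5,s7} on symbol b: members go to different blocks, giving {s0,s7} and {s3,s5}.
The partition is now stable with 3 blocks: {s0,s7} | {s4,s6} | {s3,s5}.
State s0 belongs to the block {s0,s7}, which has 2 states.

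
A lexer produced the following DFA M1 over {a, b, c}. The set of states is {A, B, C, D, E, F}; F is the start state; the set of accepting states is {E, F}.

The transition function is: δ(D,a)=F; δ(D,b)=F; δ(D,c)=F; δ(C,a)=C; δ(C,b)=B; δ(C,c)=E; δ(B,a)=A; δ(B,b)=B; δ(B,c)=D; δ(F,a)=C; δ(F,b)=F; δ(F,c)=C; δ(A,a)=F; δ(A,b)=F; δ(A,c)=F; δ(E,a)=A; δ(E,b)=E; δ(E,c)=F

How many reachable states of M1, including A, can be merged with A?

2

Every state is reachable, so we keep all 6.
Initial partition by acceptance: {E,F} | {A,B,C,D}.
Refine {E,F} on symbol c: members go to different blocks, giving {E} and {F}.
On input a, block {A,B,C,D} splits into {A,D} and {B,C}.
Split {B,C} by δ(·,a) → {B} and {C}.
No further refinement is possible. Final partition (5 blocks): {E} | {A,D} | {F} | {B} | {C}.
The equivalence class containing A is {A,D}, of size 2.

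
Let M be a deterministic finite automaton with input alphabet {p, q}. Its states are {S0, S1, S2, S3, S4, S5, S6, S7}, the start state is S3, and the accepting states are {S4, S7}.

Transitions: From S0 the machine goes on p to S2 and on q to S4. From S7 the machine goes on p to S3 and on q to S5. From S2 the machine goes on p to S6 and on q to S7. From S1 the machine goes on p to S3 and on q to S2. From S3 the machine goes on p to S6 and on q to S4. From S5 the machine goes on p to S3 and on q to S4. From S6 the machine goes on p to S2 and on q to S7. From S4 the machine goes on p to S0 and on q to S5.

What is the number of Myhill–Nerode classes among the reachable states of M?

First remove the unreachable states {S1}; 7 states remain.
Start with accepting vs non-accepting: {S4,S7} | {S0,S2,S3,S5,S6}.
No further refinement is possible. Final partition (2 blocks): {S4,S7} | {S0,S2,S3,S5,S6}.

2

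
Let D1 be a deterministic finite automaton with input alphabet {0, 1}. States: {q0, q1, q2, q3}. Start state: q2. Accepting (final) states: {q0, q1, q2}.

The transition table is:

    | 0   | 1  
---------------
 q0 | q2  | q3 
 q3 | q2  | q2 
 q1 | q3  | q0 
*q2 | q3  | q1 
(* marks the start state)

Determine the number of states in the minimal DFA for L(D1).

Start with accepting vs non-accepting: {q0,q1,q2} | {q3}.
Split {q0,q1,q2} by δ(·,0) → {q1,q2} and {q0}.
On input 1, block {q1,q2} splits into {q1} and {q2}.
No further refinement is possible. Final partition (4 blocks): {q1} | {q3} | {q0} | {q2}.

4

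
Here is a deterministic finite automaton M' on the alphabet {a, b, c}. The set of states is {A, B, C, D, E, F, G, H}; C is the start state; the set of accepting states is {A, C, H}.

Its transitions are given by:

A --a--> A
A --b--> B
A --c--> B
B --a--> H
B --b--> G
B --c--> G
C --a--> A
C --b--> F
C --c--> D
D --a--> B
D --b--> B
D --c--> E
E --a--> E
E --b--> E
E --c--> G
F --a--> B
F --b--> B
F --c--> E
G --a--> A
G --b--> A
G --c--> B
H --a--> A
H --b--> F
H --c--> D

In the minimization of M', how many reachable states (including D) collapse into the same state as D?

Every state is reachable, so we keep all 8.
Start with accepting vs non-accepting: {A,C,H} | {B,D,E,F,G}.
Split {B,D,E,F,G} by δ(·,a) → {D,E,F} and {B,G}.
On input b, block {A,C,H} splits into {C,H} and {A}.
Split {D,E,F} by δ(·,a) → {D,F} and {E}.
Split {B,G} by δ(·,a) → {B} and {G}.
The partition is now stable with 6 blocks: {C,H} | {D,F} | {B} | {A} | {E} | {G}.
The equivalence class containing D is {D,F}, of size 2.

2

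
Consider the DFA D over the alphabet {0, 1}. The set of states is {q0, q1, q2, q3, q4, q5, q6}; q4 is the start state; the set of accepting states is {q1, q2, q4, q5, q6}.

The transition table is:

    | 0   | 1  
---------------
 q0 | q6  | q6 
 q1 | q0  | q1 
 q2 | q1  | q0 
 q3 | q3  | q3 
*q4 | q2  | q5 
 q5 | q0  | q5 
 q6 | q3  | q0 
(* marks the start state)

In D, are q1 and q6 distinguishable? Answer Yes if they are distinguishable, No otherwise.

Start with accepting vs non-accepting: {q1,q2,q4,q5,q6} | {q0,q3}.
Refine {q1,q2,q4,q5,q6} on symbol 0: members go to different blocks, giving {q1,q5,q6} and {q2,q4}.
Refine {q1,q5,q6} on symbol 1: members go to different blocks, giving {q1,q5} and {q6}.
Refine {q0,q3} on symbol 0: members go to different blocks, giving {q0} and {q3}.
Refine {q2,q4} on symbol 0: members go to different blocks, giving {q2} and {q4}.
The partition is now stable with 6 blocks: {q1,q5} | {q0} | {q2} | {q6} | {q3} | {q4}.
q1 and q6 end up in different blocks, so they are distinguishable. For instance, the string '1' is accepted from only q1.

Yes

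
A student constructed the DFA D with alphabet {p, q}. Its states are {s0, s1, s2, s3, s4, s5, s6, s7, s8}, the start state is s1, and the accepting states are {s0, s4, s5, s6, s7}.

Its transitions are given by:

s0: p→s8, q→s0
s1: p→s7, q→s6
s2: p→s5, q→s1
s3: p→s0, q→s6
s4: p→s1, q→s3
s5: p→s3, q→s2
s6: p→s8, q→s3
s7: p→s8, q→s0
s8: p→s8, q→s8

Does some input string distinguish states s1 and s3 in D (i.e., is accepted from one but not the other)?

Reachable states from the start: {s0,s1,s3,s6,s7,s8}. Unreachable: {s2,s4,s5} — drop them.
P0 = {s0,s6,s7} | {s1,s3,s8}.
On input q, block {s0,s6,s7} splits into {s0,s7} and {s6}.
Split {s1,s3,s8} by δ(·,p) → {s1,s3} and {s8}.
No further refinement is possible. Final partition (4 blocks): {s0,s7} | {s1,s3} | {s6} | {s8}.
s1 and s3 lie in the same block of the stable partition, so they are equivalent — no string distinguishes them.

No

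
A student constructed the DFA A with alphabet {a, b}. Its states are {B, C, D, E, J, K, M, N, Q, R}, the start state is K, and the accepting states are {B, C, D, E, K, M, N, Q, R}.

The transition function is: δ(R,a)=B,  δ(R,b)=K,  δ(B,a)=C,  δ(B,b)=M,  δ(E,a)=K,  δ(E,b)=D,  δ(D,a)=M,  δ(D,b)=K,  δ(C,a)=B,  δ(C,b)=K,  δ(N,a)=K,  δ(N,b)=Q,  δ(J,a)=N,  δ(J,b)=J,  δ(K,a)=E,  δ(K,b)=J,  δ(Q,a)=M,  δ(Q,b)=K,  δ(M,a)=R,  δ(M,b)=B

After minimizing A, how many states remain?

P0 = {B,C,D,E,K,M,N,Q,R} | {J}.
Refine {B,C,D,E,K,M,N,Q,R} on symbol b: members go to different blocks, giving {B,C,D,E,M,N,Q,R} and {K}.
Refine {B,C,D,E,M,N,Q,R} on symbol a: members go to different blocks, giving {B,C,D,M,Q,R} and {E,N}.
Refine {B,C,D,M,Q,R} on symbol b: members go to different blocks, giving {C,D,Q,R} and {B,M}.
Stable partition: {C,D,Q,R} | {J} | {K} | {E,N} | {B,M} — 5 equivalence classes.

5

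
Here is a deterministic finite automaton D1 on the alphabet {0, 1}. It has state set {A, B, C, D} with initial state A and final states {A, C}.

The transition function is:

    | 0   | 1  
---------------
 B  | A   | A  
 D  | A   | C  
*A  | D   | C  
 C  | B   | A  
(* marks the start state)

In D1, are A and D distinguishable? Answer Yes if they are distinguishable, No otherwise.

All states are reachable from the start state.
Initial partition by acceptance: {A,C} | {B,D}.
Stable partition: {A,C} | {B,D} — 2 equivalence classes.
A and D end up in different blocks, so they are distinguishable. For instance, the string 'ε' is accepted from only A.

Yes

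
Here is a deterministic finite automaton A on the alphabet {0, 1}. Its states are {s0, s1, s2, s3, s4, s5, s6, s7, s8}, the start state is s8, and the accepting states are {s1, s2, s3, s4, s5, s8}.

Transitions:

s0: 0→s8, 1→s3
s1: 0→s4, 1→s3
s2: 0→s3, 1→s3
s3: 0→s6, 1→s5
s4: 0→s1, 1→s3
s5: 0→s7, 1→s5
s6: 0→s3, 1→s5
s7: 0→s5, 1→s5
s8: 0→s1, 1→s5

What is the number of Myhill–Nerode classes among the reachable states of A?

States {s0,s2} cannot be reached from the start state, so discard them.
P0 = {s1,s3,s4,s5,s8} | {s6,s7}.
Split {s1,s3,s4,s5,s8} by δ(·,0) → {s1,s4,s8} and {s3,s5}.
No further refinement is possible. Final partition (3 blocks): {s1,s4,s8} | {s6,s7} | {s3,s5}.

3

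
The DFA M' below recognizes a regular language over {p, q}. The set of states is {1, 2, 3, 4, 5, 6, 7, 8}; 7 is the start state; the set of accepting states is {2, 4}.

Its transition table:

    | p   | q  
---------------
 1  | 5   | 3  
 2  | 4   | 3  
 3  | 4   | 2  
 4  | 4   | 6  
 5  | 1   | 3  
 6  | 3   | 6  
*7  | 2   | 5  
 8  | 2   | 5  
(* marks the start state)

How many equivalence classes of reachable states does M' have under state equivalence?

Reachable states from the start: {1,2,3,4,5,6,7}. Unreachable: {8} — drop them.
Start with accepting vs non-accepting: {2,4} | {1,3,5,6,7}.
Split {1,3,5,6,7} by δ(·,p) → {1,5,6} and {3,7}.
Split {2,4} by δ(·,q) → {2} and {4}.
On input p, block {1,5,6} splits into {1,5} and {6}.
Refine {3,7} on symbol p: members go to different blocks, giving {3} and {7}.
The partition is now stable with 6 blocks: {2} | {1,5} | {3} | {4} | {6} | {7}.

6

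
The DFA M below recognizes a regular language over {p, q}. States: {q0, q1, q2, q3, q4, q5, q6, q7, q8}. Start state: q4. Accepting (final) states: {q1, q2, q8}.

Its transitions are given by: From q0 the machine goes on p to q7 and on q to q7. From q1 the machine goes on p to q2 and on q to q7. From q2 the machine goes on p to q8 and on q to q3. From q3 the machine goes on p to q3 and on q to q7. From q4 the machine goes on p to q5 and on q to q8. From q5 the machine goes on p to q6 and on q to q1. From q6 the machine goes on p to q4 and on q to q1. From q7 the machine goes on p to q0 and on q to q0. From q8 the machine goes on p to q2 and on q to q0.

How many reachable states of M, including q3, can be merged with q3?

All states are reachable from the start state.
P0 = {q1,q2,q8} | {q0,q3,q4,q5,q6,q7}.
On input q, block {q0,q3,q4,q5,q6,q7} splits into {q0,q3,q7} and {q4,q5,q6}.
Stable partition: {q1,q2,q8} | {q0,q3,q7} | {q4,q5,q6} — 3 equivalence classes.
State q3 belongs to the block {q0,q3,q7}, which has 3 states.

3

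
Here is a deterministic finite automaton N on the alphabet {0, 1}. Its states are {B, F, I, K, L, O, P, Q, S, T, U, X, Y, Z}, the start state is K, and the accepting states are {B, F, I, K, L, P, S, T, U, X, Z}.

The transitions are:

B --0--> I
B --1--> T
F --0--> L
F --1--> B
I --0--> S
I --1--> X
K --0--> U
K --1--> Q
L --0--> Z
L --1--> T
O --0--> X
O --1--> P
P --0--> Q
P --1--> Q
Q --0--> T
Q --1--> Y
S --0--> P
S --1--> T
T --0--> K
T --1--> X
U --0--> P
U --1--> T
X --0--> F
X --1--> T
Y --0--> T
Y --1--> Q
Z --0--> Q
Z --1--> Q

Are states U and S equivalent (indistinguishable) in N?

First remove the unreachable states {O}; 13 states remain.
Start with accepting vs non-accepting: {B,F,I,K,L,P,S,T,U,X,Z} | {Q,Y}.
Split {B,F,I,K,L,P,S,T,U,X,Z} by δ(·,0) → {B,F,I,K,L,S,T,U,X} and {P,Z}.
Refine {B,F,I,K,L,S,T,U,X} on symbol 0: members go to different blocks, giving {B,F,I,K,T,X} and {L,S,U}.
Split {B,F,I,K,T,X} by δ(·,0) → {F,I,K} and {B,T,X}.
Refine {F,I,K} on symbol 1: members go to different blocks, giving {F,I} and {K}.
Refine {B,T,X} on symbol 0: members go to different blocks, giving {B,X} and {T}.
No further refinement is possible. Final partition (7 blocks): {F,I} | {Q,Y} | {P,Z} | {L,S,U} | {B,X} | {K} | {T}.
U and S lie in the same block of the stable partition, so they are equivalent — no string distinguishes them.

Yes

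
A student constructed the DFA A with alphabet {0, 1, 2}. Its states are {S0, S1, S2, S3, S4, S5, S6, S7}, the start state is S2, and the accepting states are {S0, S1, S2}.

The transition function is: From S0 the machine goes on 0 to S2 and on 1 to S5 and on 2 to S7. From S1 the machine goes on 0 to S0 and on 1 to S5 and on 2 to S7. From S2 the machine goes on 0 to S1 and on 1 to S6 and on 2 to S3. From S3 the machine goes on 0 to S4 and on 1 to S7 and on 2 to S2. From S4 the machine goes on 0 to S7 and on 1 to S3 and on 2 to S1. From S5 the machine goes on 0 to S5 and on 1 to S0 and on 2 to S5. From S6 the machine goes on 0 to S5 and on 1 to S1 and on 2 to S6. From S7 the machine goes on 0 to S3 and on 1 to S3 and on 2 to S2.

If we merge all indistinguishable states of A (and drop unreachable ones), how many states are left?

Every state is reachable, so we keep all 8.
Start with accepting vs non-accepting: {S0,S1,S2} | {S3,S4,S5,S6,S7}.
Refine {S3,S4,S5,S6,S7} on symbol 1: members go to different blocks, giving {S3,S4,S7} and {S5,S6}.
The partition is now stable with 3 blocks: {S0,S1,S2} | {S3,S4,S7} | {S5,S6}.

3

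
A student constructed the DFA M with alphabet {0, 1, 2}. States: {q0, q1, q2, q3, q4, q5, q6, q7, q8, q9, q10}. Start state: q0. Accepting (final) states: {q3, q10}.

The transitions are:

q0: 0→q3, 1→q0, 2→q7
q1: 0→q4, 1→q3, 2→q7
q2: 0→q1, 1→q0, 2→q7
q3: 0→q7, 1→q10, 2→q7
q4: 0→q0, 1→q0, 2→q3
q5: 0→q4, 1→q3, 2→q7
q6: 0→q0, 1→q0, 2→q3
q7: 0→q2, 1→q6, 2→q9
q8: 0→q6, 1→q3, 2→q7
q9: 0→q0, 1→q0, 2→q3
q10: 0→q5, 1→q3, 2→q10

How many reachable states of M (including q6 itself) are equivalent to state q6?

Reachable states from the start: {q0,q1,q2,q3,q4,q5,q6,q7,q9,q10}. Unreachable: {q8} — drop them.
Initial partition by acceptance: {q3,q10} | {q0,q1,q2,q4,q5,q6,q7,q9}.
Split {q3,q10} by δ(·,2) → {q3} and {q10}.
Refine {q0,q1,q2,q4,q5,q6,q7,q9} on symbol 0: members go to different blocks, giving {q1,q2,q4,q5,q6,q7,q9} and {q0}.
Refine {q1,q2,q4,q5,q6,q7,q9} on symbol 0: members go to different blocks, giving {q1,q2,q5,q7} and {q4,q6,q9}.
Split {q1,q2,q5,q7} by δ(·,0) → {q1,q5} and {q2,q7}.
Refine {q2,q7} on symbol 0: members go to different blocks, giving {q2} and {q7}.
The partition is now stable with 7 blocks: {q3} | {q1,q5} | {q10} | {q0} | {q4,q6,q9} | {q2} | {q7}.
State q6 belongs to the block {q4,q6,q9}, which has 3 states.

3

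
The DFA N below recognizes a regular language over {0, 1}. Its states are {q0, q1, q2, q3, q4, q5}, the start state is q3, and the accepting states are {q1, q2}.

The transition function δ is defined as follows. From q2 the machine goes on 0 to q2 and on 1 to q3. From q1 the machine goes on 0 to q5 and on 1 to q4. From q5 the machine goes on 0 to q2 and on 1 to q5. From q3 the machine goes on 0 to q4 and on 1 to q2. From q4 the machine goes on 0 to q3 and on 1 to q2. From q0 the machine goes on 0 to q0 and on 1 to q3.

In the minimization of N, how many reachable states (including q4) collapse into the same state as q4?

States {q0,q1,q5} cannot be reached from the start state, so discard them.
P0 = {q2} | {q3,q4}.
No further refinement is possible. Final partition (2 blocks): {q2} | {q3,q4}.
The equivalence class containing q4 is {q3,q4}, of size 2.

2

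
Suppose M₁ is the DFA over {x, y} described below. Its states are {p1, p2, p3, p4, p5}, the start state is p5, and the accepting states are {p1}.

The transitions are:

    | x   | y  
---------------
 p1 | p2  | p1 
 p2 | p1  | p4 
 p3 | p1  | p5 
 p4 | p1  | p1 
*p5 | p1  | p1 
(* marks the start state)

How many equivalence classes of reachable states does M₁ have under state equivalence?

3

Reachable states from the start: {p1,p2,p4,p5}. Unreachable: {p3} — drop them.
Initial partition by acceptance: {p1} | {p2,p4,p5}.
On input y, block {p2,p4,p5} splits into {p4,p5} and {p2}.
Stable partition: {p1} | {p4,p5} | {p2} — 3 equivalence classes.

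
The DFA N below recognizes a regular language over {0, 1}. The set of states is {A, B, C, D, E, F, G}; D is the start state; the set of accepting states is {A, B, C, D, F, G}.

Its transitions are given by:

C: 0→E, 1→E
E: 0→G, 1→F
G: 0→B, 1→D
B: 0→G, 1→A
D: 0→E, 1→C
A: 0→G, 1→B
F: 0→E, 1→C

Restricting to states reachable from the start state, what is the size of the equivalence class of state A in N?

2

All states are reachable from the start state.
Initial partition by acceptance: {A,B,C,D,F,G} | {E}.
Refine {A,B,C,D,F,G} on symbol 0: members go to different blocks, giving {A,B,G} and {C,D,F}.
On input 1, block {A,B,G} splits into {A,B} and {G}.
Refine {C,D,F} on symbol 1: members go to different blocks, giving {D,F} and {C}.
No further refinement is possible. Final partition (5 blocks): {A,B} | {E} | {D,F} | {G} | {C}.
The equivalence class containing A is {A,B}, of size 2.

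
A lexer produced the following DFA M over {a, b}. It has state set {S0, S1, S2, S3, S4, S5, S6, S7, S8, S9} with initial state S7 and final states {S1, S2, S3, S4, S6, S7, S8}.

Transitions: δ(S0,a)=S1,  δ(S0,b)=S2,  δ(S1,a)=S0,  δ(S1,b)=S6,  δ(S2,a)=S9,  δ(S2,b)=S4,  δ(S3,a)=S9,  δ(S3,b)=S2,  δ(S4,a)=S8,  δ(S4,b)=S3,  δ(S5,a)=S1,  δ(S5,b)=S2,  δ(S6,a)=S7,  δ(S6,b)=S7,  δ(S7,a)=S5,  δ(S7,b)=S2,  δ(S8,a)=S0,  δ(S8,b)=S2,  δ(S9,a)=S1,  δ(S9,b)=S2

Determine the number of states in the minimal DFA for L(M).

4

Every state is reachable, so we keep all 10.
P0 = {S1,S2,S3,S4,S6,S7,S8} | {S0,S5,S9}.
Split {S1,S2,S3,S4,S6,S7,S8} by δ(·,a) → {S1,S2,S3,S7,S8} and {S4,S6}.
On input b, block {S1,S2,S3,S7,S8} splits into {S3,S7,S8} and {S1,S2}.
Stable partition: {S3,S7,S8} | {S0,S5,S9} | {S4,S6} | {S1,S2} — 4 equivalence classes.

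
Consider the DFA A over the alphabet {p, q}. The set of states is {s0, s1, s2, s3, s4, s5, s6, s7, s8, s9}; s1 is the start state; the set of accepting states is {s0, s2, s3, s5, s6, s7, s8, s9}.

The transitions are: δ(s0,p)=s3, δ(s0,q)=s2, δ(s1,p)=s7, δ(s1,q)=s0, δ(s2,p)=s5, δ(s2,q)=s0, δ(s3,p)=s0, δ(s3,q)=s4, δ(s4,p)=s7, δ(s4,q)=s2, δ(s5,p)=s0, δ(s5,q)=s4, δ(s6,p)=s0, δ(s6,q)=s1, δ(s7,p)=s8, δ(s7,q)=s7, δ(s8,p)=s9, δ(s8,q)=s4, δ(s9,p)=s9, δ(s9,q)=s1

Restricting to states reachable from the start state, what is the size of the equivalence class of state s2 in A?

Reachable states from the start: {s0,s1,s2,s3,s4,s5,s7,s8,s9}. Unreachable: {s6} — drop them.
Start with accepting vs non-accepting: {s0,s2,s3,s5,s7,s8,s9} | {s1,s4}.
Refine {s0,s2,s3,s5,s7,s8,s9} on symbol q: members go to different blocks, giving {s3,s5,s8,s9} and {s0,s2,s7}.
Refine {s3,s5,s8,s9} on symbol p: members go to different blocks, giving {s3,s5} and {s8,s9}.
Refine {s0,s2,s7} on symbol p: members go to different blocks, giving {s0,s2} and {s7}.
The partition is now stable with 5 blocks: {s3,s5} | {s1,s4} | {s0,s2} | {s8,s9} | {s7}.
State s2 belongs to the block {s0,s2}, which has 2 states.

2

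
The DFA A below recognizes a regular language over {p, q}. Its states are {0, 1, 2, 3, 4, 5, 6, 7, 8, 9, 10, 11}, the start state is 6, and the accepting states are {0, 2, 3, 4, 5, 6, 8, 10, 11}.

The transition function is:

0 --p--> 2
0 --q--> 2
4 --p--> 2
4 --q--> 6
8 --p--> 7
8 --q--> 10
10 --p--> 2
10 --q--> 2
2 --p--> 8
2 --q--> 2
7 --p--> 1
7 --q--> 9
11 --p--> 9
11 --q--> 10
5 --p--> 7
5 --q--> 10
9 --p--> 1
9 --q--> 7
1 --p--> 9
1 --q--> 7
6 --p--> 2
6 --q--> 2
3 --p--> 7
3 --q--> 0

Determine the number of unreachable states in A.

5

BFS from 6 reaches {1, 2, 6, 7, 8, 9, 10}; the 5 state(s) 0, 3, 4, 5, 11 are never visited.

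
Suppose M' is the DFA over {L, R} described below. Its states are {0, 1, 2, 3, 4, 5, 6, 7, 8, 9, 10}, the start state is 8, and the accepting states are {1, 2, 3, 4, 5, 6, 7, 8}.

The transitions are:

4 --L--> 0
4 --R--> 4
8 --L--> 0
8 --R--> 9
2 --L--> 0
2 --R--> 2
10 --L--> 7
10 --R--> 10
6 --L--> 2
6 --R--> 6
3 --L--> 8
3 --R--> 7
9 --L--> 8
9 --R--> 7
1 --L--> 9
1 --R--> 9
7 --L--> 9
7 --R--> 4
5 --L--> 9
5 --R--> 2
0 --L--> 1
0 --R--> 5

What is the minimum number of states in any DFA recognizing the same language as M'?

First remove the unreachable states {3,6,10}; 8 states remain.
P0 = {1,2,4,5,7,8} | {0,9}.
On input R, block {1,2,4,5,7,8} splits into {2,4,5,7} and {1,8}.
The partition is now stable with 3 blocks: {2,4,5,7} | {0,9} | {1,8}.

3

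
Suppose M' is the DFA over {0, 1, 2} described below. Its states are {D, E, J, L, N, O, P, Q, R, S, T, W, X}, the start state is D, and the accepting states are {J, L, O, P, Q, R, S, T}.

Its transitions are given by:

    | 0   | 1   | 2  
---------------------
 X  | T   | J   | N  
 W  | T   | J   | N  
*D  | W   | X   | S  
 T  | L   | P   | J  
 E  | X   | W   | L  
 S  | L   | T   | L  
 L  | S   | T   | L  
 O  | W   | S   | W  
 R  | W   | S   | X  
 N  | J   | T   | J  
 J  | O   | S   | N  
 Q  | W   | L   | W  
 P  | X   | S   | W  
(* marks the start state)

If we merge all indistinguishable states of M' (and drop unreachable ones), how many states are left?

7

Reachable states from the start: {D,J,L,N,O,P,S,T,W,X}. Unreachable: {E,Q,R} — drop them.
P0 = {J,L,O,P,S,T} | {D,N,W,X}.
Refine {J,L,O,P,S,T} on symbol 0: members go to different blocks, giving {J,L,S,T} and {O,P}.
Split {J,L,S,T} by δ(·,0) → {L,S,T} and {J}.
Split {L,S,T} by δ(·,1) → {L,S} and {T}.
On input 0, block {D,N,W,X} splits into {W,X} and {D} and {N}.
The partition is now stable with 7 blocks: {L,S} | {W,X} | {O,P} | {J} | {T} | {D} | {N}.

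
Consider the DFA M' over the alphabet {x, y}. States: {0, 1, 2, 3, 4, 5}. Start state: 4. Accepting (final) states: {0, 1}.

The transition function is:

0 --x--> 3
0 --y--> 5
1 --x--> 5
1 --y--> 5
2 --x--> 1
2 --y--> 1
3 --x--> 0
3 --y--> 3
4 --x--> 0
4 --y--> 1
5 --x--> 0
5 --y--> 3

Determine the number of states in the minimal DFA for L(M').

3

First remove the unreachable states {2}; 5 states remain.
Start with accepting vs non-accepting: {0,1} | {3,4,5}.
Refine {3,4,5} on symbol y: members go to different blocks, giving {3,5} and {4}.
No further refinement is possible. Final partition (3 blocks): {0,1} | {3,5} | {4}.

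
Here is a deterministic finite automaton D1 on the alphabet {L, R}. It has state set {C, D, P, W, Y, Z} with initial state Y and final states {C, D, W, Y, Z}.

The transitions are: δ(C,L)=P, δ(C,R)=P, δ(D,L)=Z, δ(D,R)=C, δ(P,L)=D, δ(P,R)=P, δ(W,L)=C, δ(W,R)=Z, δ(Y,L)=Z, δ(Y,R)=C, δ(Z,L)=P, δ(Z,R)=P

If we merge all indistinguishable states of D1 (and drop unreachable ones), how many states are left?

Reachable states from the start: {C,D,P,Y,Z}. Unreachable: {W} — drop them.
P0 = {C,D,Y,Z} | {P}.
Refine {C,D,Y,Z} on symbol L: members go to different blocks, giving {D,Y} and {C,Z}.
Stable partition: {D,Y} | {P} | {C,Z} — 3 equivalence classes.

3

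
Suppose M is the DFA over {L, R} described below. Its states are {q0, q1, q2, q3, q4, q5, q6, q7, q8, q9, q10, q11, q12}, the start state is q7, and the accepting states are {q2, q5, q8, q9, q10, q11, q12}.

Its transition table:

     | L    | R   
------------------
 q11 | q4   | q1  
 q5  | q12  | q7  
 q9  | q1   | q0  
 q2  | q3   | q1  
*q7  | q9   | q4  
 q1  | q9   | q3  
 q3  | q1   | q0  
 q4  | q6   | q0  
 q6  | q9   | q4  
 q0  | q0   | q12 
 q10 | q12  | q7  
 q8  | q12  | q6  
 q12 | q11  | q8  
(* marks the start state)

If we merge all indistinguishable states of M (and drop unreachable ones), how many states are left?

7

First remove the unreachable states {q2,q5,q10}; 10 states remain.
Start with accepting vs non-accepting: {q8,q9,q11,q12} | {q0,q1,q3,q4,q6,q7}.
Refine {q8,q9,q11,q12} on symbol L: members go to different blocks, giving {q8,q12} and {q9,q11}.
Refine {q8,q12} on symbol L: members go to different blocks, giving {q8} and {q12}.
On input L, block {q0,q1,q3,q4,q6,q7} splits into {q0,q3,q4} and {q1,q6,q7}.
Split {q0,q3,q4} by δ(·,L) → {q3,q4} and {q0}.
Split {q9,q11} by δ(·,L) → {q9} and {q11}.
The partition is now stable with 7 blocks: {q8} | {q3,q4} | {q9} | {q12} | {q1,q6,q7} | {q0} | {q11}.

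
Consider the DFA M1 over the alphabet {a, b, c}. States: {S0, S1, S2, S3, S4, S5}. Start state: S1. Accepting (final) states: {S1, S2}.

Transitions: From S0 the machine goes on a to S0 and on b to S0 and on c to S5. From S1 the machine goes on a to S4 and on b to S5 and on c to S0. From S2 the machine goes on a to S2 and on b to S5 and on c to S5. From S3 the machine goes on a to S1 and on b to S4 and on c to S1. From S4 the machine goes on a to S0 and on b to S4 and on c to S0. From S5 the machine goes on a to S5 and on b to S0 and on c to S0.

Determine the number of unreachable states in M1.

BFS from S1 reaches {S0, S1, S4, S5}; the 2 state(s) S2, S3 are never visited.

2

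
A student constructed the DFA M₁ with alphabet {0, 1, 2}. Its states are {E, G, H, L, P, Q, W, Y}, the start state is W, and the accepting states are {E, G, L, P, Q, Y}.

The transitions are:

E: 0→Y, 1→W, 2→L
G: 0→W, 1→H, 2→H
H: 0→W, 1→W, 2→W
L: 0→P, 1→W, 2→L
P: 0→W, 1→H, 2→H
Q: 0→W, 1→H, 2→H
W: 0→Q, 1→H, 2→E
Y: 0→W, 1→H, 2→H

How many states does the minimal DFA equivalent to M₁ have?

4

States {G} cannot be reached from the start state, so discard them.
P0 = {E,L,P,Q,Y} | {H,W}.
Split {E,L,P,Q,Y} by δ(·,0) → {P,Q,Y} and {E,L}.
On input 0, block {H,W} splits into {H} and {W}.
Stable partition: {P,Q,Y} | {H} | {E,L} | {W} — 4 equivalence classes.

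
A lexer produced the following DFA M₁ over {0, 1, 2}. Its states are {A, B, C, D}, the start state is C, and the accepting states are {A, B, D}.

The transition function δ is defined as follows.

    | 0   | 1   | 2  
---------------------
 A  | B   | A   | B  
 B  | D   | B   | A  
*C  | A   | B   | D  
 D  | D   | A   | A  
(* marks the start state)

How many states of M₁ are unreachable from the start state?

Every one of the 4 states is reachable from C.

0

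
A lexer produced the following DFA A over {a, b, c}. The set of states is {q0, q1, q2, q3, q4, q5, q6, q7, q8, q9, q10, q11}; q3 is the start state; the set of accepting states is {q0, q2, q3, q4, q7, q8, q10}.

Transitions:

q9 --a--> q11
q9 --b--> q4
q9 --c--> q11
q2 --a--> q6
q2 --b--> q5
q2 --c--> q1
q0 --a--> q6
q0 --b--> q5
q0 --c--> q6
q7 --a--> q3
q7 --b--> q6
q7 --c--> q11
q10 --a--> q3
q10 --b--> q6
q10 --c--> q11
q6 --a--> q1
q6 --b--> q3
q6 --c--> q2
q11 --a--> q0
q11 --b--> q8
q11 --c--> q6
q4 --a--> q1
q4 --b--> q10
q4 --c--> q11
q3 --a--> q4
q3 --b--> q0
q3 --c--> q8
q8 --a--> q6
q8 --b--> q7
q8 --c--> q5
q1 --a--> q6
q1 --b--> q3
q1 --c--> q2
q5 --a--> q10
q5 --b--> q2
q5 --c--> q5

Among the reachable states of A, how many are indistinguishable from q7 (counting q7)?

States {q9} cannot be reached from the start state, so discard them.
Start with accepting vs non-accepting: {q0,q2,q3,q4,q7,q8,q10} | {q1,q5,q6,q11}.
Split {q0,q2,q3,q4,q7,q8,q10} by δ(·,a) → {q0,q2,q4,q8} and {q3,q7,q10}.
On input b, block {q0,q2,q4,q8} splits into {q0,q2} and {q4,q8}.
On input a, block {q1,q5,q6,q11} splits into {q1,q6} and {q5} and {q11}.
Refine {q3,q7,q10} on symbol a: members go to different blocks, giving {q7,q10} and {q3}.
On input c, block {q4,q8} splits into {q4} and {q8}.
The partition is now stable with 8 blocks: {q0,q2} | {q1,q6} | {q7,q10} | {q4} | {q5} | {q11} | {q3} | {q8}.
The equivalence class containing q7 is {q7,q10}, of size 2.

2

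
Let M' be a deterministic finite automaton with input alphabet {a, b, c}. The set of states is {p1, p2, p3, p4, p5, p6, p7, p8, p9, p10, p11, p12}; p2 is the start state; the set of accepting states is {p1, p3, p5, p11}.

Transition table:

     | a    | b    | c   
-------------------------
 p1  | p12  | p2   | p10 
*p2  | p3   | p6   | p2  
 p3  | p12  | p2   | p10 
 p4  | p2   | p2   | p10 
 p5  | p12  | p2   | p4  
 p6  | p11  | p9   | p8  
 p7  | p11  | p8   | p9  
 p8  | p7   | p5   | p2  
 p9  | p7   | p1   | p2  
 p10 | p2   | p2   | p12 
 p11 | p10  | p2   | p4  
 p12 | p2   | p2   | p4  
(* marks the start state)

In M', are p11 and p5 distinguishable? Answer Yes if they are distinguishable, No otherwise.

Start with accepting vs non-accepting: {p1,p3,p5,p11} | {p2,p4,p6,p7,p8,p9,p10,p12}.
Refine {p2,p4,p6,p7,p8,p9,p10,p12} on symbol a: members go to different blocks, giving {p4,p8,p9,p10,p12} and {p2,p6,p7}.
On input b, block {p4,p8,p9,p10,p12} splits into {p4,p10,p12} and {p8,p9}.
Refine {p2,p6,p7} on symbol b: members go to different blocks, giving {p6,p7} and {p2}.
Stable partition: {p1,p3,p5,p11} | {p4,p10,p12} | {p6,p7} | {p8,p9} | {p2} — 5 equivalence classes.
p11 and p5 lie in the same block of the stable partition, so they are equivalent — no string distinguishes them.

No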